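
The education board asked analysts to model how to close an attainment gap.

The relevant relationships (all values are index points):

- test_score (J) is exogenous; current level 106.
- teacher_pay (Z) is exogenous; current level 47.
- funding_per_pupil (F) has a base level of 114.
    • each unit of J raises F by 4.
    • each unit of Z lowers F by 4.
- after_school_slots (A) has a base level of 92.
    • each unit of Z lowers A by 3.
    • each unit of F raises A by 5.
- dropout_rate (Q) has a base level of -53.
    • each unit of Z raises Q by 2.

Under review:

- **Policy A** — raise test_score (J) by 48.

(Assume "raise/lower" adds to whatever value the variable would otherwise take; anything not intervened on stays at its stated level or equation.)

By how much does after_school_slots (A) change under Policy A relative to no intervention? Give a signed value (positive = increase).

Baseline:
  J = 106
  Z = 47
  F = 114 + 4·106 − 4·47 = 350
  A = 92 − 3·47 + 5·350 = 1701
Policy A (J + 48):
  J = 106 + 48 = 154
  Z = 47
  F = 114 + 4·154 − 4·47 = 542
  A = 92 − 3·47 + 5·542 = 2661
Change in A: 2661 − 1701 = 960

960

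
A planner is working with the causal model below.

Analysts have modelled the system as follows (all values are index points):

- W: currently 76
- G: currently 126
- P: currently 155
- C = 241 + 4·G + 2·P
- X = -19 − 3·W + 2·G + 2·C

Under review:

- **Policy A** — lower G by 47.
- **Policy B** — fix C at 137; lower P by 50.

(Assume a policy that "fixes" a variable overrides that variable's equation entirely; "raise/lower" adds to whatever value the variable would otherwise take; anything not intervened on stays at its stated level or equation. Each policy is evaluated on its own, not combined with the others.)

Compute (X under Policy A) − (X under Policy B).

Policy A (G − 47):
  W = 76
  G = 126 − 47 = 79
  P = 155
  C = 241 + 4·79 + 2·155 = 867
  X = -19 − 3·76 + 2·79 + 2·867 = 1645
Policy B (C := 137, P − 50):
  W = 76
  G = 126
  P = 155 − 50 = 105
  C = 137
  X = -19 − 3·76 + 2·126 + 2·137 = 279
X: 1645 − 279 = 1366

1366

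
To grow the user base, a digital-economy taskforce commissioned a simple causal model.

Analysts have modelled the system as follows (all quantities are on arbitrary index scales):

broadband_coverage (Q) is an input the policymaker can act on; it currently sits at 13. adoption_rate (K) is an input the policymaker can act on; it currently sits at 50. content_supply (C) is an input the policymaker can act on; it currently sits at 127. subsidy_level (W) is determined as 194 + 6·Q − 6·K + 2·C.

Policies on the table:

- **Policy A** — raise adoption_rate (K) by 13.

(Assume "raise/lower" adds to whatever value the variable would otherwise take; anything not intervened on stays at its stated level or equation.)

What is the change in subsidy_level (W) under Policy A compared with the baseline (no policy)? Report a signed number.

-78

Baseline:
  Q = 13
  K = 50
  C = 127
  W = 194 + 6·13 − 6·50 + 2·127 = 226
Policy A (K + 13):
  Q = 13
  K = 50 + 13 = 63
  C = 127
  W = 194 + 6·13 − 6·63 + 2·127 = 148
Change in W: 148 − 226 = -78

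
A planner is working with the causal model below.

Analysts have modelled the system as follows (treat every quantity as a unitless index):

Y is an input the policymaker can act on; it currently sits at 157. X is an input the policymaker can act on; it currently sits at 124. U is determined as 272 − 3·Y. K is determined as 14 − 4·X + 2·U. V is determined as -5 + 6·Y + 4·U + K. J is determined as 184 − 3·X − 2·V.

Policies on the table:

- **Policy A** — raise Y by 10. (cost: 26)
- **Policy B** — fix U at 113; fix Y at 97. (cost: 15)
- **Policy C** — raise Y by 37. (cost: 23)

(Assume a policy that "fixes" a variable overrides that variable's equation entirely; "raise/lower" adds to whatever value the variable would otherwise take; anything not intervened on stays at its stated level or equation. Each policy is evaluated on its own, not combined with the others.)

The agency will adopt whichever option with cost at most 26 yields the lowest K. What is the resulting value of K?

Policy A (Y + 10):
  Y = 157 + 10 = 167
  X = 124
  U = 272 − 3·167 = -229
  K = 14 − 4·124 + 2·(-229) = -940
Policy B (U := 113, Y := 97):
  Y = 97
  X = 124
  U = 113
  K = 14 − 4·124 + 2·113 = -256
Policy C (Y + 37):
  Y = 157 + 37 = 194
  X = 124
  U = 272 − 3·194 = -310
  K = 14 − 4·124 + 2·(-310) = -1102
Comparing — Policy A: K=-940, Policy B: K=-256, Policy C: K=-1102. Lowest is -1102 (Policy C).

-1102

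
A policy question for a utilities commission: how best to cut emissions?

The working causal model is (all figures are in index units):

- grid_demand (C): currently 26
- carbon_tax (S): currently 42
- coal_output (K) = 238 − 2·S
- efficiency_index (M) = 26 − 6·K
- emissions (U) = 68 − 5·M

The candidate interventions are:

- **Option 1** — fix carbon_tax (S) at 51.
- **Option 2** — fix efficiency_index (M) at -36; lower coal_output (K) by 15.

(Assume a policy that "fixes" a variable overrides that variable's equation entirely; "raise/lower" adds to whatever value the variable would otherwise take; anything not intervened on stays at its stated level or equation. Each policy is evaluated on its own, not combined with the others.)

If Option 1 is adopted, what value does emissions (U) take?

4018

Option 1 (S := 51):
  S = 51
  K = 238 − 2·51 = 136
  M = 26 − 6·136 = -790
  U = 68 − 5·(-790) = 4018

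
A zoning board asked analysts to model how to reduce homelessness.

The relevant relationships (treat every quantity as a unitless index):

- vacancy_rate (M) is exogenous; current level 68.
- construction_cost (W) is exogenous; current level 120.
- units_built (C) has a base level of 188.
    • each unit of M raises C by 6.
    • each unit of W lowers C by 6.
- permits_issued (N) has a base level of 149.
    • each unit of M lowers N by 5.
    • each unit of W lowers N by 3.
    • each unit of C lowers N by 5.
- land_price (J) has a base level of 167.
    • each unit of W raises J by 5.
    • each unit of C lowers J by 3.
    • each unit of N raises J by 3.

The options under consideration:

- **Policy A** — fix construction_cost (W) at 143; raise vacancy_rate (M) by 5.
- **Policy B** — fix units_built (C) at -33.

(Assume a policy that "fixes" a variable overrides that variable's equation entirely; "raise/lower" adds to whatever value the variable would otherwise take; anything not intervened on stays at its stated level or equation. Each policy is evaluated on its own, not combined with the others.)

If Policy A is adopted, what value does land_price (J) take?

3123

Policy A (W := 143, M + 5):
  M = 68 + 5 = 73
  W = 143
  C = 188 + 6·73 − 6·143 = -232
  N = 149 − 5·73 − 3·143 − 5·(-232) = 515
  J = 167 + 5·143 − 3·(-232) + 3·515 = 3123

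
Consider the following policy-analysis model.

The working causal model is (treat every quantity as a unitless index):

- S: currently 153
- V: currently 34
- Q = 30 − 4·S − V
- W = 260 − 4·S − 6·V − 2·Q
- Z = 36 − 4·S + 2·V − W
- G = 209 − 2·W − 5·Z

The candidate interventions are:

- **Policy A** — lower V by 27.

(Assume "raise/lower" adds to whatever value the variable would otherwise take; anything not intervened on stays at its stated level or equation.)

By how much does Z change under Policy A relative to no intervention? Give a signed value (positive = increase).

-162

Baseline:
  S = 153
  V = 34
  Q = 30 − 4·153 − 34 = -616
  W = 260 − 4·153 − 6·34 − 2·(-616) = 676
  Z = 36 − 4·153 + 2·34 − 676 = -1184
Policy A (V − 27):
  S = 153
  V = 34 − 27 = 7
  Q = 30 − 4·153 − 7 = -589
  W = 260 − 4·153 − 6·7 − 2·(-589) = 784
  Z = 36 − 4·153 + 2·7 − 784 = -1346
Change in Z: -1346 − (-1184) = -162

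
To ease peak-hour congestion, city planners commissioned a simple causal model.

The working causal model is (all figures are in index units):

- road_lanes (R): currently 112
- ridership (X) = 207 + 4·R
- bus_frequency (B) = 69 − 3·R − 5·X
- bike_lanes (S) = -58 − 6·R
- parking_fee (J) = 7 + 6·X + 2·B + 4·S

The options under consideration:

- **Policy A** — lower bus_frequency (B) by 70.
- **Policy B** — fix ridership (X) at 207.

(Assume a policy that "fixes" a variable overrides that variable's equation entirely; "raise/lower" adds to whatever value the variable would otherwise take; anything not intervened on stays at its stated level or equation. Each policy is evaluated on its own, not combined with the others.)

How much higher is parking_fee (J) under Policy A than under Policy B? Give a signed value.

Policy A (B − 70):
  R = 112
  X = 207 + 4·112 = 655
  B = 69 − 3·112 − 5·655 (−70 from intervention) = -3612
  S = -58 − 6·112 = -730
  J = 7 + 6·655 + 2·(-3612) + 4·(-730) = -6207
Policy B (X := 207):
  R = 112
  X = 207
  B = 69 − 3·112 − 5·207 = -1302
  S = -58 − 6·112 = -730
  J = 7 + 6·207 + 2·(-1302) + 4·(-730) = -4275
J: -6207 − (-4275) = -1932

-1932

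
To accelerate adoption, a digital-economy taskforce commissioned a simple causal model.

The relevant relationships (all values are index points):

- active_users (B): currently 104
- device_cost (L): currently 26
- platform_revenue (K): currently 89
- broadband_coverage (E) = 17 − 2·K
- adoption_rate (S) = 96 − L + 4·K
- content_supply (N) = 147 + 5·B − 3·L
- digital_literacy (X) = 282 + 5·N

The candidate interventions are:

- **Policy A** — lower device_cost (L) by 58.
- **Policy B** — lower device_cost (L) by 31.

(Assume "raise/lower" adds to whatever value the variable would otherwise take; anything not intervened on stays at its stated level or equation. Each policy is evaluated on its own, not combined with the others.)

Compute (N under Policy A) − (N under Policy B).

Policy A (L − 58):
  B = 104
  L = 26 − 58 = -32
  N = 147 + 5·104 − 3·(-32) = 763
Policy B (L − 31):
  B = 104
  L = 26 − 31 = -5
  N = 147 + 5·104 − 3·(-5) = 682
N: 763 − 682 = 81

81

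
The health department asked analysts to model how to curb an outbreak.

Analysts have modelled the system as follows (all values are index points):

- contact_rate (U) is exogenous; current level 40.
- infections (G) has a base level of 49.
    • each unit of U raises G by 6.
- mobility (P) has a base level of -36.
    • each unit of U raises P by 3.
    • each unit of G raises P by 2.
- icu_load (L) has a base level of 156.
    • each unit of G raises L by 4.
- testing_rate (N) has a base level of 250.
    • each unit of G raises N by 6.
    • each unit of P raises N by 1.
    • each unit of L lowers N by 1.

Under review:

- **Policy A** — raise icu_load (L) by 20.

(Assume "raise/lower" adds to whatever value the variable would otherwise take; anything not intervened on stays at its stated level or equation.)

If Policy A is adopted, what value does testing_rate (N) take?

Policy A (L + 20):
  U = 40
  G = 49 + 6·40 = 289
  P = -36 + 3·40 + 2·289 = 662
  L = 156 + 4·289 (+20 from intervention) = 1332
  N = 250 + 6·289 + 662 − 1332 = 1314

1314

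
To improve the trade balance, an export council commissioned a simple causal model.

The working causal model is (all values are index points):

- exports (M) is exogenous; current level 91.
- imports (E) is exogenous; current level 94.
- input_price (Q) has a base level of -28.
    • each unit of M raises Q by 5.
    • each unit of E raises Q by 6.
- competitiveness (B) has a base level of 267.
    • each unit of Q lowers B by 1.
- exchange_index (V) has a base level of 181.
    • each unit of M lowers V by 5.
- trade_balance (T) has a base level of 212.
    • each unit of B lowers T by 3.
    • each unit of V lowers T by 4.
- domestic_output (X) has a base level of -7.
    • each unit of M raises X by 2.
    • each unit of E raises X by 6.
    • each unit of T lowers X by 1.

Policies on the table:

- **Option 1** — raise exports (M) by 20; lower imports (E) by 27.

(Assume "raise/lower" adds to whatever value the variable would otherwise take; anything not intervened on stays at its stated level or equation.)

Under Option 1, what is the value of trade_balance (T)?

Option 1 (M + 20, E − 27):
  M = 91 + 20 = 111
  E = 94 − 27 = 67
  Q = -28 + 5·111 + 6·67 = 929
  B = 267 − 929 = -662
  V = 181 − 5·111 = -374
  T = 212 − 3·(-662) − 4·(-374) = 3694

3694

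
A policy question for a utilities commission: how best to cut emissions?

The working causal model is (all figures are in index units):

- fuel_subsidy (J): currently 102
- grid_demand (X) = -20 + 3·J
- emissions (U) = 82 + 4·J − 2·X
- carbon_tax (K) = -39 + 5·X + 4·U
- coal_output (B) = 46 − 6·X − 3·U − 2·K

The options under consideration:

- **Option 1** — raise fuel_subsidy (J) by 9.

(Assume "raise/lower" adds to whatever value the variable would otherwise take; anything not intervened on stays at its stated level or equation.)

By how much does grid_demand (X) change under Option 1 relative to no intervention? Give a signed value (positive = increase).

27

Baseline:
  J = 102
  X = -20 + 3·102 = 286
Option 1 (J + 9):
  J = 102 + 9 = 111
  X = -20 + 3·111 = 313
Change in X: 313 − 286 = 27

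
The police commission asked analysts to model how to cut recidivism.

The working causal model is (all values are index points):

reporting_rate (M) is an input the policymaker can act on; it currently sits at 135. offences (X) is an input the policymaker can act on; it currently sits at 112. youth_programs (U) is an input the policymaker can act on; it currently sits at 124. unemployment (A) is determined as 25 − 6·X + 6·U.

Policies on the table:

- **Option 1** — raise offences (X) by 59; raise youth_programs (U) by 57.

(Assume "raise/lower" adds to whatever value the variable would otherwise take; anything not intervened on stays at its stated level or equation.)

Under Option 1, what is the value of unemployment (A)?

85

Option 1 (X + 59, U + 57):
  X = 112 + 59 = 171
  U = 124 + 57 = 181
  A = 25 − 6·171 + 6·181 = 85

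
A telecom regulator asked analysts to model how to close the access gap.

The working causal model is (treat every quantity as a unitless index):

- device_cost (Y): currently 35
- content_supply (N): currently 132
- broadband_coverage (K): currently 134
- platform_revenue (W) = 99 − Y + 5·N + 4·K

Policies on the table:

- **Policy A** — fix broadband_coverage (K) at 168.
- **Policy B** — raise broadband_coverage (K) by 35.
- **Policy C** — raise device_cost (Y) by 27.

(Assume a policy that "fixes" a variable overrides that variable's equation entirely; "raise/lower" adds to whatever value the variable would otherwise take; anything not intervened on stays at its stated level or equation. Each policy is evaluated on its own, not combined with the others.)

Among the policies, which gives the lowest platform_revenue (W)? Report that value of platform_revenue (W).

1233

Policy A (K := 168):
  Y = 35
  N = 132
  K = 168
  W = 99 − 35 + 5·132 + 4·168 = 1396
Policy B (K + 35):
  Y = 35
  N = 132
  K = 134 + 35 = 169
  W = 99 − 35 + 5·132 + 4·169 = 1400
Policy C (Y + 27):
  Y = 35 + 27 = 62
  N = 132
  K = 134
  W = 99 − 62 + 5·132 + 4·134 = 1233
Comparing — Policy A: W=1396, Policy B: W=1400, Policy C: W=1233. Lowest is 1233 (Policy C).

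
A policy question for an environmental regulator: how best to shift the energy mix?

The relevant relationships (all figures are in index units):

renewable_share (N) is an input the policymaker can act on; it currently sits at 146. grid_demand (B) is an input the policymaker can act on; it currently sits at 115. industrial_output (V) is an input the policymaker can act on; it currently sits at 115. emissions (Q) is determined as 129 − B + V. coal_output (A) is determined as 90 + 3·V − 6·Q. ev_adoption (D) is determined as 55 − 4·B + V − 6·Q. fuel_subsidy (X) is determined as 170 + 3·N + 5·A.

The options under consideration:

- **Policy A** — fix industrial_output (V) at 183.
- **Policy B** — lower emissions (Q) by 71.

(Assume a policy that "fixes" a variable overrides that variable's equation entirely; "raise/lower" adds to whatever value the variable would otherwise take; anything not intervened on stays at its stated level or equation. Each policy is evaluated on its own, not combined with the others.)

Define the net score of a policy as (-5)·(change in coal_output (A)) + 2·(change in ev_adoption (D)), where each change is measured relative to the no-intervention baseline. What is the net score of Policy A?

Baseline:
  B = 115
  V = 115
  Q = 129 − 115 + 115 = 129
  A = 90 + 3·115 − 6·129 = -339
  D = 55 − 4·115 + 115 − 6·129 = -1064
Policy A (V := 183):
  B = 115
  V = 183
  Q = 129 − 115 + 183 = 197
  A = 90 + 3·183 − 6·197 = -543
  D = 55 − 4·115 + 183 − 6·197 = -1404
ΔA = -543 − (-339) = -204; ΔD = -1404 − (-1064) = -340
Score = (-5)·(-204) + 2·(-340) = 340

340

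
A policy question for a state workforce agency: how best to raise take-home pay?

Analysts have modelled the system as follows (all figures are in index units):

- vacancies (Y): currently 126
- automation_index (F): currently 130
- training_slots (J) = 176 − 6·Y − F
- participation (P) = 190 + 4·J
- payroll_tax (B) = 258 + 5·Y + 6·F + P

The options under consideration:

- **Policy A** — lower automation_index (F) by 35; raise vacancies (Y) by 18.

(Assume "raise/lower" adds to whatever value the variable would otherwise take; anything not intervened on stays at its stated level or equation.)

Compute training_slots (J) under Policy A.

Policy A (F − 35, Y + 18):
  Y = 126 + 18 = 144
  F = 130 − 35 = 95
  J = 176 − 6·144 − 95 = -783

-783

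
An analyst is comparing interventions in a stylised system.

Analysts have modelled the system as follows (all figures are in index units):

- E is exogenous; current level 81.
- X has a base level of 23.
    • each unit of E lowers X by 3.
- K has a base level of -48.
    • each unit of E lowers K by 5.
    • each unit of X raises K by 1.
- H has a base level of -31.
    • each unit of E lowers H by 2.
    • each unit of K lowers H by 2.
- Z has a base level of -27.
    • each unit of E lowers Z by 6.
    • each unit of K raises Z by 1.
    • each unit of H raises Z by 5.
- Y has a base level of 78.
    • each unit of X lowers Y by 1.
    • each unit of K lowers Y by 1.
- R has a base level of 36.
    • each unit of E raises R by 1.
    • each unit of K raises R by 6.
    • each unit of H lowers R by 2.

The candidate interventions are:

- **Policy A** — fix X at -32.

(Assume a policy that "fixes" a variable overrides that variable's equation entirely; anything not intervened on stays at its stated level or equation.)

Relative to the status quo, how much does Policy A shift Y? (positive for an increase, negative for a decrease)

Baseline:
  E = 81
  X = 23 − 3·81 = -220
  K = -48 − 5·81 + (-220) = -673
  Y = 78 − (-220) − (-673) = 971
Policy A (X := -32):
  E = 81
  X = -32
  K = -48 − 5·81 + (-32) = -485
  Y = 78 − (-32) − (-485) = 595
Change in Y: 595 − 971 = -376

-376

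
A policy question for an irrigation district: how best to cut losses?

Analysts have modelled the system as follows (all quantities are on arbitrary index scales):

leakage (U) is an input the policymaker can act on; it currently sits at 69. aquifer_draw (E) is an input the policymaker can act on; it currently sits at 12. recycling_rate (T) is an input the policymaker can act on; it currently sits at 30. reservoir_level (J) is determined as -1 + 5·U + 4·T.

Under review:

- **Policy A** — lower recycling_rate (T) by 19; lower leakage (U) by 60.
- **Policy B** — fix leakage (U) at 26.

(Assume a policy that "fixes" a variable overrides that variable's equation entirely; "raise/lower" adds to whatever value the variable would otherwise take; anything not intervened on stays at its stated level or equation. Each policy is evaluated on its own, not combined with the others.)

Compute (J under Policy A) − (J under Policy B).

-161

Policy A (T − 19, U − 60):
  U = 69 − 60 = 9
  T = 30 − 19 = 11
  J = -1 + 5·9 + 4·11 = 88
Policy B (U := 26):
  U = 26
  T = 30
  J = -1 + 5·26 + 4·30 = 249
J: 88 − 249 = -161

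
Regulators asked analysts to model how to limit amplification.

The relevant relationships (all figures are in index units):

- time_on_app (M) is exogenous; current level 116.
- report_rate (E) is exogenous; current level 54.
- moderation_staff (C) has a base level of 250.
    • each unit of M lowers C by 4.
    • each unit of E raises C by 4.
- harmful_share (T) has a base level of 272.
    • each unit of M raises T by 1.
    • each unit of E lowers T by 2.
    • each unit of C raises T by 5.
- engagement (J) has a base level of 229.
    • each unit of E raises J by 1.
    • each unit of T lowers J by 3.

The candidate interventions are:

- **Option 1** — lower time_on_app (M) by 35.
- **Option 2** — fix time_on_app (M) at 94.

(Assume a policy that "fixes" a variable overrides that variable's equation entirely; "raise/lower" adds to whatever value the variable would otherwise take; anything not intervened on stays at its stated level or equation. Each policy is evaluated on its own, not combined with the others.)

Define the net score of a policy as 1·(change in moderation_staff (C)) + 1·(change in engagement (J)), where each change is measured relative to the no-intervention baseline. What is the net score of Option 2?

Baseline:
  M = 116
  E = 54
  C = 250 − 4·116 + 4·54 = 2
  T = 272 + 116 − 2·54 + 5·2 = 290
  J = 229 + 54 − 3·290 = -587
Option 2 (M := 94):
  M = 94
  E = 54
  C = 250 − 4·94 + 4·54 = 90
  T = 272 + 94 − 2·54 + 5·90 = 708
  J = 229 + 54 − 3·708 = -1841
ΔC = 90 − 2 = 88; ΔJ = -1841 − (-587) = -1254
Score = 1·88 + 1·(-1254) = -1166

-1166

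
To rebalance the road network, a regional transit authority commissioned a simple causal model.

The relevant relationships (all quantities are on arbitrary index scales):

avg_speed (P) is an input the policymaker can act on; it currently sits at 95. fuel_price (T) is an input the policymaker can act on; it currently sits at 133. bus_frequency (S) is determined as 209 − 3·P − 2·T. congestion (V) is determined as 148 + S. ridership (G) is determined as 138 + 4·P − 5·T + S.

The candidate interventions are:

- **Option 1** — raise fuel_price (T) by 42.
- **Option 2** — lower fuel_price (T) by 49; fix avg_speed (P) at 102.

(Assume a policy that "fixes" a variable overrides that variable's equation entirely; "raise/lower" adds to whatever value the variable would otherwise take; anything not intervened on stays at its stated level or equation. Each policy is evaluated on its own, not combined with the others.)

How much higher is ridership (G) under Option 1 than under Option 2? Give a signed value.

-644

Option 1 (T + 42):
  P = 95
  T = 133 + 42 = 175
  S = 209 − 3·95 − 2·175 = -426
  G = 138 + 4·95 − 5·175 + (-426) = -783
Option 2 (T − 49, P := 102):
  P = 102
  T = 133 − 49 = 84
  S = 209 − 3·102 − 2·84 = -265
  G = 138 + 4·102 − 5·84 + (-265) = -139
G: -783 − (-139) = -644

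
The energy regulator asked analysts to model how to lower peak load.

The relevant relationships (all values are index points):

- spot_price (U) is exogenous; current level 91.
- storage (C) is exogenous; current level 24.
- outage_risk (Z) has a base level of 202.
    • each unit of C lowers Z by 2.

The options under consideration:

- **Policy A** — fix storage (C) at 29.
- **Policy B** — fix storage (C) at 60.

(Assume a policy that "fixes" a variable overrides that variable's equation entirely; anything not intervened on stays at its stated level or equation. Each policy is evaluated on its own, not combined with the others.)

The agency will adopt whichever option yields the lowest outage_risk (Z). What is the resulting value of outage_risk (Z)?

Policy A (C := 29):
  C = 29
  Z = 202 − 2·29 = 144
Policy B (C := 60):
  C = 60
  Z = 202 − 2·60 = 82
Comparing — Policy A: Z=144, Policy B: Z=82. Lowest is 82 (Policy B).

82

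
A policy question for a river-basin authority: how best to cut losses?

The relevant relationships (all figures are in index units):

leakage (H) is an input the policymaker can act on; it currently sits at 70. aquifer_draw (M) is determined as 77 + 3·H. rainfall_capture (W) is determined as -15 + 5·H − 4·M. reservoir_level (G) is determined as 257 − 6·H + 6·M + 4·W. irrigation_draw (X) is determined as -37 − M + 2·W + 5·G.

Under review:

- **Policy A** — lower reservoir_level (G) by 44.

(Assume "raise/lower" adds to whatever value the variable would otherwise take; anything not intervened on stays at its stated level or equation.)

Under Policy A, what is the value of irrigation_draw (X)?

-10635

Policy A (G − 44):
  H = 70
  M = 77 + 3·70 = 287
  W = -15 + 5·70 − 4·287 = -813
  G = 257 − 6·70 + 6·287 + 4·(-813) (−44 from intervention) = -1737
  X = -37 − 287 + 2·(-813) + 5·(-1737) = -10635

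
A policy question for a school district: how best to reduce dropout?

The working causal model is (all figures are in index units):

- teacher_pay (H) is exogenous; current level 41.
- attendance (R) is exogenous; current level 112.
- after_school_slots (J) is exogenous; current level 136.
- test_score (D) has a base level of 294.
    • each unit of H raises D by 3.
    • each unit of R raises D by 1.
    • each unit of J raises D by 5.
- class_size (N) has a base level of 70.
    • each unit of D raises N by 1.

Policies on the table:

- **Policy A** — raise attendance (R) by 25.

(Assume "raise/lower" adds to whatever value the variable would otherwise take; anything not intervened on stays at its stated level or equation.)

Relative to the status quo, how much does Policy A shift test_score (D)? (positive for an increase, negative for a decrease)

25

Baseline:
  H = 41
  R = 112
  J = 136
  D = 294 + 3·41 + 112 + 5·136 = 1209
Policy A (R + 25):
  H = 41
  R = 112 + 25 = 137
  J = 136
  D = 294 + 3·41 + 137 + 5·136 = 1234
Change in D: 1234 − 1209 = 25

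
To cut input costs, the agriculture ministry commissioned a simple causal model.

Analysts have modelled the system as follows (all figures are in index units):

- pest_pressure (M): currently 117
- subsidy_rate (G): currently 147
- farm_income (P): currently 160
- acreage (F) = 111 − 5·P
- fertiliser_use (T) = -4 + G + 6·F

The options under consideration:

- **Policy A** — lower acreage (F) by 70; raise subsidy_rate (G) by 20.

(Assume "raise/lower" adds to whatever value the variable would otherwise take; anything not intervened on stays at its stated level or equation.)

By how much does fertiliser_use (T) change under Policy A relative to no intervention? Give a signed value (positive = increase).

-400

Baseline:
  G = 147
  P = 160
  F = 111 − 5·160 = -689
  T = -4 + 147 + 6·(-689) = -3991
Policy A (F − 70, G + 20):
  G = 147 + 20 = 167
  P = 160
  F = 111 − 5·160 (−70 from intervention) = -759
  T = -4 + 167 + 6·(-759) = -4391
Change in T: -4391 − (-3991) = -400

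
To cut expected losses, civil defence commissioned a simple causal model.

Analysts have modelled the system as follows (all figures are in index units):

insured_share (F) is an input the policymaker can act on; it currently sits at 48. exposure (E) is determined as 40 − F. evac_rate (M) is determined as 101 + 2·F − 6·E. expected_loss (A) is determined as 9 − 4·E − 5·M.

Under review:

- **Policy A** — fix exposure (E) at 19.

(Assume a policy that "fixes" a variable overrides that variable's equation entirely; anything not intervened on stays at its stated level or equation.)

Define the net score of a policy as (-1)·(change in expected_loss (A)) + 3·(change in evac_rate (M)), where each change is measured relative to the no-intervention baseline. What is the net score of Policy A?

-1188

Baseline:
  F = 48
  E = 40 − 48 = -8
  M = 101 + 2·48 − 6·(-8) = 245
  A = 9 − 4·(-8) − 5·245 = -1184
Policy A (E := 19):
  F = 48
  E = 19
  M = 101 + 2·48 − 6·19 = 83
  A = 9 − 4·19 − 5·83 = -482
ΔA = -482 − (-1184) = 702; ΔM = 83 − 245 = -162
Score = (-1)·702 + 3·(-162) = -1188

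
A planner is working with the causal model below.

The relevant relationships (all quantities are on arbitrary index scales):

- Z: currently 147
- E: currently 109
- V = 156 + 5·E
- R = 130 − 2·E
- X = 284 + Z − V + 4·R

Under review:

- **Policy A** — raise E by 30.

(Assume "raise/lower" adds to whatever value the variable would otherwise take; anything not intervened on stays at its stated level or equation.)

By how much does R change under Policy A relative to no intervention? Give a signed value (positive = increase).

Baseline:
  E = 109
  R = 130 − 2·109 = -88
Policy A (E + 30):
  E = 109 + 30 = 139
  R = 130 − 2·139 = -148
Change in R: -148 − (-88) = -60

-60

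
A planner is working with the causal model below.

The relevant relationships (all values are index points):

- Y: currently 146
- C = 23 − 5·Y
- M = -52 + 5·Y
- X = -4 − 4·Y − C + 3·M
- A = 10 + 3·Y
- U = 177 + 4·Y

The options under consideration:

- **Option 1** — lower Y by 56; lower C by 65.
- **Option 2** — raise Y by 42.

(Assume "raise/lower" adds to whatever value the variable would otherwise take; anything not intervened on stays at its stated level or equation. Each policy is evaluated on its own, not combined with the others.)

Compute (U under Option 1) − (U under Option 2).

Option 1 (Y − 56, C − 65):
  Y = 146 − 56 = 90
  U = 177 + 4·90 = 537
Option 2 (Y + 42):
  Y = 146 + 42 = 188
  U = 177 + 4·188 = 929
U: 537 − 929 = -392

-392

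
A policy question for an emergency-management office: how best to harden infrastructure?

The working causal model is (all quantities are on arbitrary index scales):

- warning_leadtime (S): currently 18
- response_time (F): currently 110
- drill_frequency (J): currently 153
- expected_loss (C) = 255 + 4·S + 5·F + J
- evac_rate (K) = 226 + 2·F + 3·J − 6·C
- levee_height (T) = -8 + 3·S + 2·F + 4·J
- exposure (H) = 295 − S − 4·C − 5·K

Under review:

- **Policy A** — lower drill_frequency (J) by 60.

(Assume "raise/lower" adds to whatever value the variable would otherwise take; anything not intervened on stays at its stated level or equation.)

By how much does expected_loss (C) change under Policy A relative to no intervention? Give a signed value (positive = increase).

Baseline:
  S = 18
  F = 110
  J = 153
  C = 255 + 4·18 + 5·110 + 153 = 1030
Policy A (J − 60):
  S = 18
  F = 110
  J = 153 − 60 = 93
  C = 255 + 4·18 + 5·110 + 93 = 970
Change in C: 970 − 1030 = -60

-60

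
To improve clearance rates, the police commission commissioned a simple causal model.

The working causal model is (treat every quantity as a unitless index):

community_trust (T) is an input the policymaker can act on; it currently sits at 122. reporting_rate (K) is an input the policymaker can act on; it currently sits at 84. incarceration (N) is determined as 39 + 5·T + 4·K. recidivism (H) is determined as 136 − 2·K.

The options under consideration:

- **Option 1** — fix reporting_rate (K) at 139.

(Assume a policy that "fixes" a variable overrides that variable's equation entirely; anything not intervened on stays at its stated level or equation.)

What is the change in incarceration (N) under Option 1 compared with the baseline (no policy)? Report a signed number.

220

Baseline:
  T = 122
  K = 84
  N = 39 + 5·122 + 4·84 = 985
Option 1 (K := 139):
  T = 122
  K = 139
  N = 39 + 5·122 + 4·139 = 1205
Change in N: 1205 − 985 = 220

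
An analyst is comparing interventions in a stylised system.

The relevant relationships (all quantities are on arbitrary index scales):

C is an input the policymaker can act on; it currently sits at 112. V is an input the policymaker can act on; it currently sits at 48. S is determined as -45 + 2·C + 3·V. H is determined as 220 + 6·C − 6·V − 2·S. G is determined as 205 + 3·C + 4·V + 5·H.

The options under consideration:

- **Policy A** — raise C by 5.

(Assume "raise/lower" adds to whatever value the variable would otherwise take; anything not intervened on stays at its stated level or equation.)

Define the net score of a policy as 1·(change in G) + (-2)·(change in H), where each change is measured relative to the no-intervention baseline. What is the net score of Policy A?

45

Baseline:
  C = 112
  V = 48
  S = -45 + 2·112 + 3·48 = 323
  H = 220 + 6·112 − 6·48 − 2·323 = -42
  G = 205 + 3·112 + 4·48 + 5·(-42) = 523
Policy A (C + 5):
  C = 112 + 5 = 117
  V = 48
  S = -45 + 2·117 + 3·48 = 333
  H = 220 + 6·117 − 6·48 − 2·333 = -32
  G = 205 + 3·117 + 4·48 + 5·(-32) = 588
ΔG = 588 − 523 = 65; ΔH = -32 − (-42) = 10
Score = 1·65 + (-2)·10 = 45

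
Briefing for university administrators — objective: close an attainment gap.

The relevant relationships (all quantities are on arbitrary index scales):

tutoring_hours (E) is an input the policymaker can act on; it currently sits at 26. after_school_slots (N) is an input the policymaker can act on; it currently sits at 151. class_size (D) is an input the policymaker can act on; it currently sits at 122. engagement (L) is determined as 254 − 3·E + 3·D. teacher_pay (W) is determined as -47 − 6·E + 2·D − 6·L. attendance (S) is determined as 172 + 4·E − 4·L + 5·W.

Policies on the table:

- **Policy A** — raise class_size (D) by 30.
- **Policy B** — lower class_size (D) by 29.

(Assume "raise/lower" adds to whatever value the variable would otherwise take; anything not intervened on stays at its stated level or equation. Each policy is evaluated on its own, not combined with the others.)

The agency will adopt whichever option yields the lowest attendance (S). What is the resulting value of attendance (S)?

Policy A (D + 30):
  E = 26
  D = 122 + 30 = 152
  L = 254 − 3·26 + 3·152 = 632
  W = -47 − 6·26 + 2·152 − 6·632 = -3691
  S = 172 + 4·26 − 4·632 + 5·(-3691) = -20707
Policy B (D − 29):
  E = 26
  D = 122 − 29 = 93
  L = 254 − 3·26 + 3·93 = 455
  W = -47 − 6·26 + 2·93 − 6·455 = -2747
  S = 172 + 4·26 − 4·455 + 5·(-2747) = -15279
Comparing — Policy A: S=-20707, Policy B: S=-15279. Lowest is -20707 (Policy A).

-20707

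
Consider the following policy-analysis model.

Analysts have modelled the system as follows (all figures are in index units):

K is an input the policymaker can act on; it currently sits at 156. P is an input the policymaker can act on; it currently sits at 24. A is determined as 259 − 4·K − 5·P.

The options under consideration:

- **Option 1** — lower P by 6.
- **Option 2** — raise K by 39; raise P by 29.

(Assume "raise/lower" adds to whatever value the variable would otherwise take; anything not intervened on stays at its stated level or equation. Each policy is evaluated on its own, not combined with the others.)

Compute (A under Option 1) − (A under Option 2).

331

Option 1 (P − 6):
  K = 156
  P = 24 − 6 = 18
  A = 259 − 4·156 − 5·18 = -455
Option 2 (K + 39, P + 29):
  K = 156 + 39 = 195
  P = 24 + 29 = 53
  A = 259 − 4·195 − 5·53 = -786
A: -455 − (-786) = 331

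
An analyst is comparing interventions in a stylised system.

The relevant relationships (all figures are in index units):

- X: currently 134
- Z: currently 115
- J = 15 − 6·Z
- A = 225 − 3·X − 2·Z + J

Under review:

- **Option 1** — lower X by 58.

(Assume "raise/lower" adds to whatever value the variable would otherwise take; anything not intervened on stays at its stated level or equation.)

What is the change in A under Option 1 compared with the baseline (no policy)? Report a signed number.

Baseline:
  X = 134
  Z = 115
  J = 15 − 6·115 = -675
  A = 225 − 3·134 − 2·115 + (-675) = -1082
Option 1 (X − 58):
  X = 134 − 58 = 76
  Z = 115
  J = 15 − 6·115 = -675
  A = 225 − 3·76 − 2·115 + (-675) = -908
Change in A: -908 − (-1082) = 174

174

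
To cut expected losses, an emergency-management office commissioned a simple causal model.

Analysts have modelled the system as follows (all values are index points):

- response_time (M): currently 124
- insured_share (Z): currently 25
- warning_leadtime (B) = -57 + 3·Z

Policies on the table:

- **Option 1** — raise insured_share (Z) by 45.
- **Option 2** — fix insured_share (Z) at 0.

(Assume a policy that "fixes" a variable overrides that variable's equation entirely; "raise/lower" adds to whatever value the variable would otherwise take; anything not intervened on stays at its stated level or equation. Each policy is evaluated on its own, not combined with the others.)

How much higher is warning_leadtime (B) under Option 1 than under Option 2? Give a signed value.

Option 1 (Z + 45):
  Z = 25 + 45 = 70
  B = -57 + 3·70 = 153
Option 2 (Z := 0):
  Z = 0
  B = -57 + 3·0 = -57
B: 153 − (-57) = 210

210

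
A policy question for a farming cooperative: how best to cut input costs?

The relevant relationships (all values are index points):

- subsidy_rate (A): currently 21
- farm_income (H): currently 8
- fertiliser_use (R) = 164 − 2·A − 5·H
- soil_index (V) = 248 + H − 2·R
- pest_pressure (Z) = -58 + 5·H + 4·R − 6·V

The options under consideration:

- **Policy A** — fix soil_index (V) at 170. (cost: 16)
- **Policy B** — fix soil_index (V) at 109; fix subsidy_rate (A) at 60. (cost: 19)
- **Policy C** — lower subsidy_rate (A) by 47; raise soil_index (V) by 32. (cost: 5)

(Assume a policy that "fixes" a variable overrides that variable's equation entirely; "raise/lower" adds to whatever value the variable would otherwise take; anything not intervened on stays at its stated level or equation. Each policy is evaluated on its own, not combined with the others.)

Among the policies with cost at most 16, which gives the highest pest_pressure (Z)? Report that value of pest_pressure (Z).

1070

Policy A (V := 170):
  A = 21
  H = 8
  R = 164 − 2·21 − 5·8 = 82
  V = 170
  Z = -58 + 5·8 + 4·82 − 6·170 = -710
Policy C (A − 47, V + 32):
  A = 21 − 47 = -26
  H = 8
  R = 164 − 2·(-26) − 5·8 = 176
  V = 248 + 8 − 2·176 (+32 from intervention) = -64
  Z = -58 + 5·8 + 4·176 − 6·(-64) = 1070
Comparing — Policy A: Z=-710, Policy C: Z=1070. Highest is 1070 (Policy C).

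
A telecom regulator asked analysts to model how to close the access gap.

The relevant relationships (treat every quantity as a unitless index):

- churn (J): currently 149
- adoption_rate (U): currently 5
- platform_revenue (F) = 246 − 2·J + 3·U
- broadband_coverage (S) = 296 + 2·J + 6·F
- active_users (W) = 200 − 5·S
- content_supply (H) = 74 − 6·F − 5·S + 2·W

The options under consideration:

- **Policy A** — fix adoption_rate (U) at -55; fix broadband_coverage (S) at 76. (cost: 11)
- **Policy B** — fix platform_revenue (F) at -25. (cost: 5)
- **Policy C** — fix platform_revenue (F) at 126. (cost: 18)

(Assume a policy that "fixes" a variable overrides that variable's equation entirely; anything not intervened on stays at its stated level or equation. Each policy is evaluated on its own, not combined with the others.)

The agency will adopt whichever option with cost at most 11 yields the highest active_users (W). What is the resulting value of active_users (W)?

-180

Policy A (U := -55, S := 76):
  J = 149
  U = -55
  F = 246 − 2·149 + 3·(-55) = -217
  S = 76
  W = 200 − 5·76 = -180
Policy B (F := -25):
  J = 149
  U = 5
  F = -25
  S = 296 + 2·149 + 6·(-25) = 444
  W = 200 − 5·444 = -2020
Comparing — Policy A: W=-180, Policy B: W=-2020. Highest is -180 (Policy A).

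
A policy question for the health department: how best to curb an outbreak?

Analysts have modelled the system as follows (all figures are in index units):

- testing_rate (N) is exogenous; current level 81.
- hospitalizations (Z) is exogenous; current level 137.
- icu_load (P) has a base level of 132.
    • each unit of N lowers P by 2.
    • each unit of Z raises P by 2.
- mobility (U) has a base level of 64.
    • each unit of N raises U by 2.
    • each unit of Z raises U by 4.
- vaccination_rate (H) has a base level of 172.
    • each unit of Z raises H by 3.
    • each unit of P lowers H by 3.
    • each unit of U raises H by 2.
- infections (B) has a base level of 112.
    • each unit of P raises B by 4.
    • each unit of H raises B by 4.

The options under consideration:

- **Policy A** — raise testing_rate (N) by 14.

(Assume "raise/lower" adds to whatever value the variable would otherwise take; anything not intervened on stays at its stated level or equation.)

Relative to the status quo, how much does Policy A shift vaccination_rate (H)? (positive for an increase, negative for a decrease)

Baseline:
  N = 81
  Z = 137
  P = 132 − 2·81 + 2·137 = 244
  U = 64 + 2·81 + 4·137 = 774
  H = 172 + 3·137 − 3·244 + 2·774 = 1399
Policy A (N + 14):
  N = 81 + 14 = 95
  Z = 137
  P = 132 − 2·95 + 2·137 = 216
  U = 64 + 2·95 + 4·137 = 802
  H = 172 + 3·137 − 3·216 + 2·802 = 1539
Change in H: 1539 − 1399 = 140

140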